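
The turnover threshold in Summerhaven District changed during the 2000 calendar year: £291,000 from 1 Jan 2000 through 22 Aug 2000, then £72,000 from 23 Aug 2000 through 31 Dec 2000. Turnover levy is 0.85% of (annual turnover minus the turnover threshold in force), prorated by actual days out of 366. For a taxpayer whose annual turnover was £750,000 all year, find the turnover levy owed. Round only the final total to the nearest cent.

£4,567.77

1 Jan – 22 Aug 2000: 235 days, exemption £291,000 → (£750,000 − £291,000) × 0.85% × 235/366 = £2,505.0615
23 Aug – 31 Dec 2000: 131 days, exemption £72,000 → (£750,000 − £72,000) × 0.85% × 131/366 = £2,062.7131
Total = £4,567.7746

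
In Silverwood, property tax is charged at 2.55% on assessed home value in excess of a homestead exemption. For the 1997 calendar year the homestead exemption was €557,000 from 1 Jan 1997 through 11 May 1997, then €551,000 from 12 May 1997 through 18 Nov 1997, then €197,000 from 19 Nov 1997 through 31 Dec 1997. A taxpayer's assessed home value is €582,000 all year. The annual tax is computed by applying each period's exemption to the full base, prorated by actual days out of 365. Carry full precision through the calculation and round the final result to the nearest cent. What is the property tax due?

1 Jan – 11 May 1997: 131 days, exemption €557,000 → (€582,000 − €557,000) × 2.55% × 131/365 = €228.8014
12 May – 18 Nov 1997: 191 days, exemption €551,000 → (€582,000 − €551,000) × 2.55% × 191/365 = €413.6589
19 Nov – 31 Dec 1997: 43 days, exemption €197,000 → (€582,000 − €197,000) × 2.55% × 43/365 = €1,156.5822
Total = €1,799.0425

€1,799.04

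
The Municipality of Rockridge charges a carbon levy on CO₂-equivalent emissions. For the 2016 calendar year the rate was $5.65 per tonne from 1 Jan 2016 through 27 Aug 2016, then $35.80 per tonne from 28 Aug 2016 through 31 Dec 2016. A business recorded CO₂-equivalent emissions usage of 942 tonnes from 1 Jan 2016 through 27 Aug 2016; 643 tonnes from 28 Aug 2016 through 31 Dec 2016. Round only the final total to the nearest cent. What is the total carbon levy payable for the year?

$28341.70

1 Jan – 27 Aug 2016: 942 tonnes at $5.65/tonne → $5322.30
28 Aug – 31 Dec 2016: 643 tonnes at $35.80/tonne → $23019.40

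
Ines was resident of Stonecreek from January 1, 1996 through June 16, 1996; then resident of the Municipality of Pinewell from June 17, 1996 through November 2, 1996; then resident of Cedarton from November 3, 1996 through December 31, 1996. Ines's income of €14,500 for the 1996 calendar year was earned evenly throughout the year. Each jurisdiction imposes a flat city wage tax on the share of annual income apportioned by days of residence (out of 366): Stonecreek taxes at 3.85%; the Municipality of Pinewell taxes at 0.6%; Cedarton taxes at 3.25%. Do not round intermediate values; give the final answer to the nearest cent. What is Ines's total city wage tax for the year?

€365.25

Stonecreek, January 1 – June 16, 1996: 168 days → €14,500 × 3.85% × 168/366 = €256.2459
The Municipality of Pinewell, June 17 – November 2, 1996: 139 days → €14,500 × 0.6% × 139/366 = €33.0410
Cedarton, November 3 – December 31, 1996: 59 days → €14,500 × 3.25% × 59/366 = €75.9665
Total = €365.2534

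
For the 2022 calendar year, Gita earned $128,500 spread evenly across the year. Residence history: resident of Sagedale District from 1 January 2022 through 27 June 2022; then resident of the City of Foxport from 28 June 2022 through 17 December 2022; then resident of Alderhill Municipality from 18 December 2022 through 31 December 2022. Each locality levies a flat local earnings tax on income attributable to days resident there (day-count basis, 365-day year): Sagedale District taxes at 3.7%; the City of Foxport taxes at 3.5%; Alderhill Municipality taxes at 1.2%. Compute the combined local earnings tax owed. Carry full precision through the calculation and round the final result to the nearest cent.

Sagedale District, 1 January – 27 June 2022: 178 days → $128,500 × 3.7% × 178/365 = $2,318.6329
The City of Foxport, 28 June – 17 December 2022: 173 days → $128,500 × 3.5% × 173/365 = $2,131.6918
Alderhill Municipality, 18 December – 31 December 2022: 14 days → $128,500 × 1.2% × 14/365 = $59.1452
Total = $4,509.4699

$4,509.47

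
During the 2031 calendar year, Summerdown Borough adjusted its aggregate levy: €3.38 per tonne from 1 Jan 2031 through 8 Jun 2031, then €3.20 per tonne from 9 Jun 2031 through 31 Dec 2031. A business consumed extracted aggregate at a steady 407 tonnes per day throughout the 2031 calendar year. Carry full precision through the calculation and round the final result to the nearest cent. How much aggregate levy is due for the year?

1 Jan – 8 Jun 2031: 159 days × 407 tonnes/day = 64,713 tonnes at €3.38/tonne → €218,729.94
9 Jun – 31 Dec 2031: 206 days × 407 tonnes/day = 83,842 tonnes at €3.20/tonne → €268,294.40

€487,024.34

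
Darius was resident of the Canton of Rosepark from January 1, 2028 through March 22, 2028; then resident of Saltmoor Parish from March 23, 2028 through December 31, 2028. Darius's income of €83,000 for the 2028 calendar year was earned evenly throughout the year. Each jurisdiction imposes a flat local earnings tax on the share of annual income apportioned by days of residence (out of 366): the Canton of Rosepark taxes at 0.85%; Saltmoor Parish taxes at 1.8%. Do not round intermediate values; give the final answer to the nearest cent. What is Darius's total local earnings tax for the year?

€1,317.34

The Canton of Rosepark, January 1 – March 22, 2028: 82 days → €83,000 × 0.85% × 82/366 = €158.0628
Saltmoor Parish, March 23 – December 31, 2028: 284 days → €83,000 × 1.8% × 284/366 = €1,159.2787
Total = €1,317.3415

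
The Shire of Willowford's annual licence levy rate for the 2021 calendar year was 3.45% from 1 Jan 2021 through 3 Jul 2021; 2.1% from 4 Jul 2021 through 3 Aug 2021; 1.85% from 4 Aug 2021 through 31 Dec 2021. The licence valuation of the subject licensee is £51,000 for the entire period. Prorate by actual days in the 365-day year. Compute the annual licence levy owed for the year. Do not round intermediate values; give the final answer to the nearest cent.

1 Jan – 3 Jul 2021: 184 days at 3.45% → £51,000 × 3.45% × 184/365 = £886.9808
4 Jul – 3 Aug 2021: 31 days at 2.1% → £51,000 × 2.1% × 31/365 = £90.9616
4 Aug – 31 Dec 2021: 150 days at 1.85% → £51,000 × 1.85% × 150/365 = £387.7397
Total = £1,365.6822

£1,365.68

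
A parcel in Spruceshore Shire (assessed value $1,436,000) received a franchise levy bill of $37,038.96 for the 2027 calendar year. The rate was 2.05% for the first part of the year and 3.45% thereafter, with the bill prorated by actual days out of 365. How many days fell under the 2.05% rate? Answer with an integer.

Let d = days at the first rate; then 365 − d days at the second rate.
$1,436,000 × [2.05%·d + 3.45%·(365−d)] / 365 = $37,038.96
Solving gives d = 227, so the new rate took effect on 16 Aug 2027.

227 days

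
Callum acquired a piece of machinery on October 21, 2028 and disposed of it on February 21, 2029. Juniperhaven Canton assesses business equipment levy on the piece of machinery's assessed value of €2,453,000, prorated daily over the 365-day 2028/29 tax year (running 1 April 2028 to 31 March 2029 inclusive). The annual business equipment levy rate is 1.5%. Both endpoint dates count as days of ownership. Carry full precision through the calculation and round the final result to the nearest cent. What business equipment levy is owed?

€12,500.22

Days held (October 21, 2028 – February 21, 2029): 124 out of 365
Tax = €2,453,000 × 1.5% × 124/365 = €12,500.2192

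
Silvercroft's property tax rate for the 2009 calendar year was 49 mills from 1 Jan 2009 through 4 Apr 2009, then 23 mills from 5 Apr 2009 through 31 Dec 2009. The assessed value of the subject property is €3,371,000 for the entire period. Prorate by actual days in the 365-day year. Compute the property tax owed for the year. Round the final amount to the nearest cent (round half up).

€100,104.85

1 Jan – 4 Apr 2009: 94 days at 49 mills → €3,371,000 × 4.9% × 94/365 = €42,539.2493
5 Apr – 31 Dec 2009: 271 days at 23 mills → €3,371,000 × 2.3% × 271/365 = €57,565.5973
Total = €100,104.8466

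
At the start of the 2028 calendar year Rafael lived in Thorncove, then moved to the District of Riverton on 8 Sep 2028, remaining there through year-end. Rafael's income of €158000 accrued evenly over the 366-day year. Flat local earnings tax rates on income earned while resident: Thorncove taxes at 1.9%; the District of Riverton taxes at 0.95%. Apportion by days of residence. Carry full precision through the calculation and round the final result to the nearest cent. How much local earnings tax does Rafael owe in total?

€2530.37

Thorncove, 1 Jan – 7 Sep 2028: 251 days → €158000 × 1.9% × 251/366 = €2058.7486
The District of Riverton, 8 Sep – 31 Dec 2028: 115 days → €158000 × 0.95% × 115/366 = €471.6257
Total = €2530.3743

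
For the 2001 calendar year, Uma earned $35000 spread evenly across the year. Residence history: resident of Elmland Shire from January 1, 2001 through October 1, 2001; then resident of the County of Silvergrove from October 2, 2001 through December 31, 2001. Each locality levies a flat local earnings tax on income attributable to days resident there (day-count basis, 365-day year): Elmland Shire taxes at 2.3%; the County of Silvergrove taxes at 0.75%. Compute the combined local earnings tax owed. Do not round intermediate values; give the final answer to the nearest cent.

Elmland Shire, January 1 – October 1, 2001: 274 days → $35000 × 2.3% × 274/365 = $604.3014
The County of Silvergrove, October 2 – December 31, 2001: 91 days → $35000 × 0.75% × 91/365 = $65.4452
Total = $669.7466

$669.75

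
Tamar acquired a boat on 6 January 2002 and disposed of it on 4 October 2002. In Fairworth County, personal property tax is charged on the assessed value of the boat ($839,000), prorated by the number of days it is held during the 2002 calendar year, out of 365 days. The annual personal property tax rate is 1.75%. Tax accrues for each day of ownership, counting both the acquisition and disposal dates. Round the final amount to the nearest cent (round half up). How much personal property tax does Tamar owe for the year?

$10,941.48

Days held (6 January – 4 October 2002): 272 out of 365
Tax = $839,000 × 1.75% × 272/365 = $10,941.4795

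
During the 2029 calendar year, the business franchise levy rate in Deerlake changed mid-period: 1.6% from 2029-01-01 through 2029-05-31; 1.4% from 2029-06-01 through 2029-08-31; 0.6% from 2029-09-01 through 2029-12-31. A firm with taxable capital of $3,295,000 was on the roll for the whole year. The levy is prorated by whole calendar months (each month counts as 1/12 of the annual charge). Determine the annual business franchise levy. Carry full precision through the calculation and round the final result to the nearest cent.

2029-01-01 to 2029-05-31: 5 months at 1.6% → $3,295,000 × 1.6% × 5/12 = $21,966.6667
2029-06-01 to 2029-08-31: 3 months at 1.4% → $3,295,000 × 1.4% × 3/12 = $11,532.5000
2029-09-01 to 2029-12-31: 4 months at 0.6% → $3,295,000 × 0.6% × 4/12 = $6,590.0000
Total = $40,089.1667

$40,089.17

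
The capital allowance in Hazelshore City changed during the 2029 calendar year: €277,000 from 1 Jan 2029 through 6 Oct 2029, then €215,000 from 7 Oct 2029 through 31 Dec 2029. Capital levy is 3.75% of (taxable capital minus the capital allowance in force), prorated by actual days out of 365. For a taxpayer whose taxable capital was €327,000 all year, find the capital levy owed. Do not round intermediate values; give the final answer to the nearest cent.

€2,422.81

1 Jan – 6 Oct 2029: 279 days, exemption €277,000 → (€327,000 − €277,000) × 3.75% × 279/365 = €1,433.2192
7 Oct – 31 Dec 2029: 86 days, exemption €215,000 → (€327,000 − €215,000) × 3.75% × 86/365 = €989.5890
Total = €2,422.8082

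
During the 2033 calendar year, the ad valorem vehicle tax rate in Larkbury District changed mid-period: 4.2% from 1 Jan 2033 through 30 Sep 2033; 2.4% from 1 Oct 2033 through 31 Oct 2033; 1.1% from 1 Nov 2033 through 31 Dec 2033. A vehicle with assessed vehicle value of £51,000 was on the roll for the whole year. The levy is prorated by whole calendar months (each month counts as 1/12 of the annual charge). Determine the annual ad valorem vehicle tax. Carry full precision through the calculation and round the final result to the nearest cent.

1 Jan – 30 Sep 2033: 9 months at 4.2% → £51,000 × 4.2% × 9/12 = £1,606.5000
1 Oct – 31 Oct 2033: 1 month at 2.4% → £51,000 × 2.4% × 1/12 = £102.0000
1 Nov – 31 Dec 2033: 2 months at 1.1% → £51,000 × 1.1% × 2/12 = £93.5000
Total = £1,802.0000

£1,802.00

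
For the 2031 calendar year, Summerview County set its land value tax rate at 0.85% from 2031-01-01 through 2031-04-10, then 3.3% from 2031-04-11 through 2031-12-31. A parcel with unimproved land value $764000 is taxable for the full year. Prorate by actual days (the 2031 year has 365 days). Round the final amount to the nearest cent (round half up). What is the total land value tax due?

$20083.78

2031-01-01 to 2031-04-10: 100 days at 0.85% → $764000 × 0.85% × 100/365 = $1779.1781
2031-04-11 to 2031-12-31: 265 days at 3.3% → $764000 × 3.3% × 265/365 = $18304.6027
Total = $20083.7808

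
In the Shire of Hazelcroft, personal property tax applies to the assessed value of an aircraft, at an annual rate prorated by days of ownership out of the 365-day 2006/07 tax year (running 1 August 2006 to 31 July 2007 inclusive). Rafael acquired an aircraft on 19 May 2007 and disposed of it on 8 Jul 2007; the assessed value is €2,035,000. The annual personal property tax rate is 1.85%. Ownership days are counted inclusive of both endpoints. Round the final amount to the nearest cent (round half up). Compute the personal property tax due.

Days held (19 May – 8 Jul 2007): 51 out of 365
Tax = €2,035,000 × 1.85% × 51/365 = €5,260.3356

€5,260.34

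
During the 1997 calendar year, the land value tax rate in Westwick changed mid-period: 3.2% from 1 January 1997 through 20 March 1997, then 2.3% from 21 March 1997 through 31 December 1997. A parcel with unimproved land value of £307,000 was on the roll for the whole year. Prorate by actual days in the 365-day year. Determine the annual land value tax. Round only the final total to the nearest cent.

£7,659.02

1 January – 20 March 1997: 79 days at 3.2% → £307,000 × 3.2% × 79/365 = £2,126.2904
21 March – 31 December 1997: 286 days at 2.3% → £307,000 × 2.3% × 286/365 = £5,532.7288
Total = £7,659.0192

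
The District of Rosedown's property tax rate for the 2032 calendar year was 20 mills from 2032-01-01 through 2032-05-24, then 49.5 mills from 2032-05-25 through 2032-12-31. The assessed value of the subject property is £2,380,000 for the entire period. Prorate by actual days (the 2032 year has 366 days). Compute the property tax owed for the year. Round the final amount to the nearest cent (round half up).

£89,994.56

2032-01-01 to 2032-05-24: 145 days at 20 mills → £2,380,000 × 2% × 145/366 = £18,857.9235
2032-05-25 to 2032-12-31: 221 days at 49.5 mills → £2,380,000 × 4.95% × 221/366 = £71,136.6393
Total = £89,994.5628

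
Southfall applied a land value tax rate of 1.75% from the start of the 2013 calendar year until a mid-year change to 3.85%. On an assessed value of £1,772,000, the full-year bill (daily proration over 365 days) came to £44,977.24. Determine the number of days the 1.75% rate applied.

228 days

Let d = days at the first rate; then 365 − d days at the second rate.
£1,772,000 × [1.75%·d + 3.85%·(365−d)] / 365 = £44,977.24
Solving gives d = 228, so the new rate took effect on August 17, 2013.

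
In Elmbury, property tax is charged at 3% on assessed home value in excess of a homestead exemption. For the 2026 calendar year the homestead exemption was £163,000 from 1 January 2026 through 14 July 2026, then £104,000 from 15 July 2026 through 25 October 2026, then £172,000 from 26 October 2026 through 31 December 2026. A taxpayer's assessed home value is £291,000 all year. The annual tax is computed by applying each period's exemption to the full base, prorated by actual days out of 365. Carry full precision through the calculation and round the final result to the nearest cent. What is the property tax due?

£4,289.92

1 January – 14 July 2026: 195 days, exemption £163,000 → (£291,000 − £163,000) × 3% × 195/365 = £2,051.5068
15 July – 25 October 2026: 103 days, exemption £104,000 → (£291,000 − £104,000) × 3% × 103/365 = £1,583.0959
26 October – 31 December 2026: 67 days, exemption £172,000 → (£291,000 − £172,000) × 3% × 67/365 = £655.3151
Total = £4,289.9178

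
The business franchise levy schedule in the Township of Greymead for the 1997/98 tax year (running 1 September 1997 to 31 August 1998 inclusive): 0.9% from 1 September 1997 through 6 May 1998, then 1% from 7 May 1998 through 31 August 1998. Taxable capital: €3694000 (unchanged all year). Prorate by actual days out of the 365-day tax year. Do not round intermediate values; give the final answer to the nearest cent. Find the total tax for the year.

1 September 1997 – 6 May 1998: 248 days at 0.9% → €3694000 × 0.9% × 248/365 = €22589.0630
7 May – 31 August 1998: 117 days at 1% → €3694000 × 1% × 117/365 = €11841.0411
Total = €34430.1041

€34430.10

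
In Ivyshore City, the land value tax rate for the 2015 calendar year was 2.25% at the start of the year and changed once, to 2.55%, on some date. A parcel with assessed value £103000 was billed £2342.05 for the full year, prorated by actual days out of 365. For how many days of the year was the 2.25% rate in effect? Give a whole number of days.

Let d = days at the first rate; then 365 − d days at the second rate.
£103000 × [2.25%·d + 2.55%·(365−d)] / 365 = £2342.05
Solving gives d = 336, so the new rate took effect on 3 Dec 2015.

336 days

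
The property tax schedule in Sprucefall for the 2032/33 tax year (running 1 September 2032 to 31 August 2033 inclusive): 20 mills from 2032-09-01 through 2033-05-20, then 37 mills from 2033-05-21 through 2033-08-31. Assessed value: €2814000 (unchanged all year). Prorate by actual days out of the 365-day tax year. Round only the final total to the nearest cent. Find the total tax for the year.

2032-09-01 to 2033-05-20: 262 days at 20 mills → €2814000 × 2% × 262/365 = €40398.2466
2033-05-21 to 2033-08-31: 103 days at 37 mills → €2814000 × 3.7% × 103/365 = €29381.2438
Total = €69779.4904

€69779.49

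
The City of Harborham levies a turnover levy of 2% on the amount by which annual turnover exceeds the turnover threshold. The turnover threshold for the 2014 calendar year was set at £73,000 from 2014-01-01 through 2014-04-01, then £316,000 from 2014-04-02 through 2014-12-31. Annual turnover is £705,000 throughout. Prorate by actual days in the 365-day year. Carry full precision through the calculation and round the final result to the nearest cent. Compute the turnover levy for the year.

£8,991.67

2014-01-01 to 2014-04-01: 91 days, exemption £73,000 → (£705,000 − £73,000) × 2% × 91/365 = £3,151.3425
2014-04-02 to 2014-12-31: 274 days, exemption £316,000 → (£705,000 − £316,000) × 2% × 274/365 = £5,840.3288
Total = £8,991.6712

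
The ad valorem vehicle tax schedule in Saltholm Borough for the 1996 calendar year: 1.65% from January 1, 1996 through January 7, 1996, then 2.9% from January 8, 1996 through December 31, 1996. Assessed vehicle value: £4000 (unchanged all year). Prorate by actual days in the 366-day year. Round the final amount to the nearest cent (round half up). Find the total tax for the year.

£115.04

January 1 – January 7, 1996: 7 days at 1.65% → £4000 × 1.65% × 7/366 = £1.2623
January 8 – December 31, 1996: 359 days at 2.9% → £4000 × 2.9% × 359/366 = £113.7814
Total = £115.0437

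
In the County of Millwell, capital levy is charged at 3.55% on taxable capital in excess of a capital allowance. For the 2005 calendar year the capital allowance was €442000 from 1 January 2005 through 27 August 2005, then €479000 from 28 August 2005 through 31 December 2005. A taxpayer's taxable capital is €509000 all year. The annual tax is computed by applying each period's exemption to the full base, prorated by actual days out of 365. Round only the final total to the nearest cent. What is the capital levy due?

€1925.07

1 January – 27 August 2005: 239 days, exemption €442000 → (€509000 − €442000) × 3.55% × 239/365 = €1557.4288
28 August – 31 December 2005: 126 days, exemption €479000 → (€509000 − €479000) × 3.55% × 126/365 = €367.6438
Total = €1925.0726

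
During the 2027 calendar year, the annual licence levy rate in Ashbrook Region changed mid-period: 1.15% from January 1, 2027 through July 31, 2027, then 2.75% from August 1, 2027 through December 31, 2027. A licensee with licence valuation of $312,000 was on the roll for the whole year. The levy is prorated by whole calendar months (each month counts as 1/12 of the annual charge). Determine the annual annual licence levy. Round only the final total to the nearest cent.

$5,668.00

January 1 – July 31, 2027: 7 months at 1.15% → $312,000 × 1.15% × 7/12 = $2,093.0000
August 1 – December 31, 2027: 5 months at 2.75% → $312,000 × 2.75% × 5/12 = $3,575.0000
Total = $5,668.0000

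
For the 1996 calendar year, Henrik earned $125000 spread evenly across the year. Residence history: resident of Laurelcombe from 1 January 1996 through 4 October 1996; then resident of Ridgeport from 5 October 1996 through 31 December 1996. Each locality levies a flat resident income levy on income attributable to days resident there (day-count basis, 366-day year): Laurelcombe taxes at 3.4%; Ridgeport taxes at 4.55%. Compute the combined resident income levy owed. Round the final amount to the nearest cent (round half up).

Laurelcombe, 1 January – 4 October 1996: 278 days → $125000 × 3.4% × 278/366 = $3228.1421
Ridgeport, 5 October – 31 December 1996: 88 days → $125000 × 4.55% × 88/366 = $1367.4863
Total = $4595.6284

$4595.63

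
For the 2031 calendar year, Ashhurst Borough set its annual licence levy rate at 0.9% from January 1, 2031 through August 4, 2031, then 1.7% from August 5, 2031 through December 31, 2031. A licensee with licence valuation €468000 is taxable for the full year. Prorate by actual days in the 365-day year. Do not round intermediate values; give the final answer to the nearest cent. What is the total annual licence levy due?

€5740.37

January 1 – August 4, 2031: 216 days at 0.9% → €468000 × 0.9% × 216/365 = €2492.5808
August 5 – December 31, 2031: 149 days at 1.7% → €468000 × 1.7% × 149/365 = €3247.7918
Total = €5740.3726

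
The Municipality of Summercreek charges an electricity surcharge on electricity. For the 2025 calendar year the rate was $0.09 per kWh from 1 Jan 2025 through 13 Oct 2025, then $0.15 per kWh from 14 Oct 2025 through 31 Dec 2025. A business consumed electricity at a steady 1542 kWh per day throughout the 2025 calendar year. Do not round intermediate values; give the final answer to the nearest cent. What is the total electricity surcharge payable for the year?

$57,963.78

1 Jan – 13 Oct 2025: 286 days × 1542 kWh/day = 441,012 kWh at $0.09/kWh → $39,691.08
14 Oct – 31 Dec 2025: 79 days × 1542 kWh/day = 121,818 kWh at $0.15/kWh → $18,272.70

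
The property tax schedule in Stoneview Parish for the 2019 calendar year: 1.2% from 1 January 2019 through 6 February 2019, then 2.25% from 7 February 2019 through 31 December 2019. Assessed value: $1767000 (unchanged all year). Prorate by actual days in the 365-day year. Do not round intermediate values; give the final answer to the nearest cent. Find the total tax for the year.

$37876.73

1 January – 6 February 2019: 37 days at 1.2% → $1767000 × 1.2% × 37/365 = $2149.4466
7 February – 31 December 2019: 328 days at 2.25% → $1767000 × 2.25% × 328/365 = $35727.2877
Total = $37876.7342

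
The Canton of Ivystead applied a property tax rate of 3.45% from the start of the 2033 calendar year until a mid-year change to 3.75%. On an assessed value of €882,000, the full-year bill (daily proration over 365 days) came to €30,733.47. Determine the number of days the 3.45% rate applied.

Let d = days at the first rate; then 365 − d days at the second rate.
€882,000 × [3.45%·d + 3.75%·(365−d)] / 365 = €30,733.47
Solving gives d = 323, so the new rate took effect on November 20, 2033.

323 days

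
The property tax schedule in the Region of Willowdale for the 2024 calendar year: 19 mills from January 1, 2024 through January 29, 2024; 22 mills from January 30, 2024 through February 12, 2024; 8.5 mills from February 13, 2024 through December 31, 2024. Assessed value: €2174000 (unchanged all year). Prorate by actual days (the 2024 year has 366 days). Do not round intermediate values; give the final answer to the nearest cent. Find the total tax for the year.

€21410.34

January 1 – January 29, 2024: 29 days at 19 mills → €2174000 × 1.9% × 29/366 = €3272.8798
January 30 – February 12, 2024: 14 days at 22 mills → €2174000 × 2.2% × 14/366 = €1829.4863
February 13 – December 31, 2024: 323 days at 8.5 mills → €2174000 × 0.85% × 323/366 = €16307.9699
Total = €21410.3361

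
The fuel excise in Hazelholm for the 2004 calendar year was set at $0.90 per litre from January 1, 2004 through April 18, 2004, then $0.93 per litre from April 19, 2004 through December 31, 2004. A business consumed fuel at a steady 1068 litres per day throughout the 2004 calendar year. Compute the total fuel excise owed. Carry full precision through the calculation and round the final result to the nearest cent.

$360033.48

January 1 – April 18, 2004: 109 days × 1068 litres/day = 116,412 litres at $0.90/litre → $104770.80
April 19 – December 31, 2004: 257 days × 1068 litres/day = 274,476 litres at $0.93/litre → $255262.68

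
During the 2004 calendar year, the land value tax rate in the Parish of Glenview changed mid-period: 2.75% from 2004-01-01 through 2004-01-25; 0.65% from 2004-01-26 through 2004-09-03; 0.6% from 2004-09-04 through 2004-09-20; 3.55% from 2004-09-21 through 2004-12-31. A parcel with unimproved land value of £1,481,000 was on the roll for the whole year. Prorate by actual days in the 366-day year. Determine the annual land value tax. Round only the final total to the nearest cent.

2004-01-01 to 2004-01-25: 25 days at 2.75% → £1,481,000 × 2.75% × 25/366 = £2,781.9331
2004-01-26 to 2004-09-03: 222 days at 0.65% → £1,481,000 × 0.65% × 222/366 = £5,839.0246
2004-09-04 to 2004-09-20: 17 days at 0.6% → £1,481,000 × 0.6% × 17/366 = £412.7377
2004-09-21 to 2004-12-31: 102 days at 3.55% → £1,481,000 × 3.55% × 102/366 = £14,652.1885
Total = £23,685.8839

£23,685.88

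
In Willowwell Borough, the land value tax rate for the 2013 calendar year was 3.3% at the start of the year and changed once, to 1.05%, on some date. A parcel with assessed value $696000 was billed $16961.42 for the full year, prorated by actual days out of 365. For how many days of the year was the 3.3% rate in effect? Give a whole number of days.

225 days

Let d = days at the first rate; then 365 − d days at the second rate.
$696000 × [3.3%·d + 1.05%·(365−d)] / 365 = $16961.42
Solving gives d = 225, so the new rate took effect on 14 August 2013.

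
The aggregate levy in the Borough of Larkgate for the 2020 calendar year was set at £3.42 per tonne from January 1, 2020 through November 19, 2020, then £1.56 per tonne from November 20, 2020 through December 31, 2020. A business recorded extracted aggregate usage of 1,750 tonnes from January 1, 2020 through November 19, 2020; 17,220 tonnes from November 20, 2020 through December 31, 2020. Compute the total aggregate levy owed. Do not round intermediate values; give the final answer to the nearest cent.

£32848.20

January 1 – November 19, 2020: 1,750 tonnes at £3.42/tonne → £5985.00
November 20 – December 31, 2020: 17,220 tonnes at £1.56/tonne → £26863.20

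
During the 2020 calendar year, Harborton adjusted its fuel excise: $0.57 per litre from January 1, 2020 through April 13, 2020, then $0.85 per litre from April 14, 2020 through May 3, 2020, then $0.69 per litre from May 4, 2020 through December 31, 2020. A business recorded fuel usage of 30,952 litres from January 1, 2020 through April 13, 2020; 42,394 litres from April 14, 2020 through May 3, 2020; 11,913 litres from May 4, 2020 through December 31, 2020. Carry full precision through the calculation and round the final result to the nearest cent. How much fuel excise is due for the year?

January 1 – April 13, 2020: 30,952 litres at $0.57/litre → $17642.64
April 14 – May 3, 2020: 42,394 litres at $0.85/litre → $36034.90
May 4 – December 31, 2020: 11,913 litres at $0.69/litre → $8219.97

$61897.51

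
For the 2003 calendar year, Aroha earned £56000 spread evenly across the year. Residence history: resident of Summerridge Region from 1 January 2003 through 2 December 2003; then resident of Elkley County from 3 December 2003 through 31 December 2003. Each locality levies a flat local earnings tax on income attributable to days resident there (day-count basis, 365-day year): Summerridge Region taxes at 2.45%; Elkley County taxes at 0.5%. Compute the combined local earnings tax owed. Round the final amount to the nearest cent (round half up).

Summerridge Region, 1 January – 2 December 2003: 336 days → £56000 × 2.45% × 336/365 = £1262.9918
Elkley County, 3 December – 31 December 2003: 29 days → £56000 × 0.5% × 29/365 = £22.2466
Total = £1285.2384

£1285.24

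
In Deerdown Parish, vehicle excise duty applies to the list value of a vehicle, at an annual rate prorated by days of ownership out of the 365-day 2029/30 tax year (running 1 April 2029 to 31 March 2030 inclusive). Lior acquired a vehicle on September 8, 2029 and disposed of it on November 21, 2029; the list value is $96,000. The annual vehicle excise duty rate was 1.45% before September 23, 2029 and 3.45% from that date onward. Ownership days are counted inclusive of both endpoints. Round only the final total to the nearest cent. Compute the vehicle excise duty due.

$601.64

September 8 – September 22, 2029: 15 days at 1.45% → $96,000 × 1.45% × 15/365 = $57.2055
September 23 – November 21, 2029: 60 days at 3.45% → $96,000 × 3.45% × 60/365 = $544.4384
Total = $601.6438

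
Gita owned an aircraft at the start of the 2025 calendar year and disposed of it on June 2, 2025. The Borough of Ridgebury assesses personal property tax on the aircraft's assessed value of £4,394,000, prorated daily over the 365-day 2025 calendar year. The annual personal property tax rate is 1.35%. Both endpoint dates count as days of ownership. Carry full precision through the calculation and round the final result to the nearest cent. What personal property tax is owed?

£24,865.22

Days held (January 1 – June 2, 2025): 153 out of 365
Tax = £4,394,000 × 1.35% × 153/365 = £24,865.2247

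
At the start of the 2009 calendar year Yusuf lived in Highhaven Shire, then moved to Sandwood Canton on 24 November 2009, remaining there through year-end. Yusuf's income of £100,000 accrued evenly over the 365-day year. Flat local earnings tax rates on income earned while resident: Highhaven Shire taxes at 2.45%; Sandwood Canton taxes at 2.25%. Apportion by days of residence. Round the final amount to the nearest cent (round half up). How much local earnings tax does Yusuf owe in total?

£2,429.18

Highhaven Shire, 1 January – 23 November 2009: 327 days → £100,000 × 2.45% × 327/365 = £2,194.9315
Sandwood Canton, 24 November – 31 December 2009: 38 days → £100,000 × 2.25% × 38/365 = £234.2466
Total = £2,429.1781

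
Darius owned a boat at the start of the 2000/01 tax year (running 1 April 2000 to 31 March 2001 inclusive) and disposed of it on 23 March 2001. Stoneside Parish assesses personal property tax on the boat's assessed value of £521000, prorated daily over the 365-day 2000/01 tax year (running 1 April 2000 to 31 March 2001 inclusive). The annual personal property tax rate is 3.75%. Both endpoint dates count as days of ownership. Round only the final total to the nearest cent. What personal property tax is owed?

Days held (1 April 2000 – 23 March 2001): 357 out of 365
Tax = £521000 × 3.75% × 357/365 = £19109.2808

£19109.28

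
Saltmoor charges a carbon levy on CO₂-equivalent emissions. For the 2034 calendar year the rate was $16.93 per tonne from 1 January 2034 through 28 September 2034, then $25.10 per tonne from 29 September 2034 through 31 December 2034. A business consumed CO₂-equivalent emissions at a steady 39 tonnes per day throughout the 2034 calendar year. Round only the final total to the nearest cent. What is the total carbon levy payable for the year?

1 January – 28 September 2034: 271 days × 39 tonnes/day = 10,569 tonnes at $16.93/tonne → $178,933.17
29 September – 31 December 2034: 94 days × 39 tonnes/day = 3,666 tonnes at $25.10/tonne → $92,016.60

$270,949.77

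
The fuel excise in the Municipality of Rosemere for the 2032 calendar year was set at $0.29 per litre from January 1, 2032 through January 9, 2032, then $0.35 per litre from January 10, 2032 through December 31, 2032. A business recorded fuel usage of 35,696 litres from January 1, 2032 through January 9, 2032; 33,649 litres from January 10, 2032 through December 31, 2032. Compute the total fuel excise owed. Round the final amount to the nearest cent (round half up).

$22,128.99

January 1 – January 9, 2032: 35,696 litres at $0.29/litre → $10,351.84
January 10 – December 31, 2032: 33,649 litres at $0.35/litre → $11,777.15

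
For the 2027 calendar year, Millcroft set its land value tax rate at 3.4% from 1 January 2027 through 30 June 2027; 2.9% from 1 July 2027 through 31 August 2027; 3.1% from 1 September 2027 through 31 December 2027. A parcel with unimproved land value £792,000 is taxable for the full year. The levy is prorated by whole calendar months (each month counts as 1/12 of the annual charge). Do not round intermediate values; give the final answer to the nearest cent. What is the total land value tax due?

1 January – 30 June 2027: 6 months at 3.4% → £792,000 × 3.4% × 6/12 = £13,464.0000
1 July – 31 August 2027: 2 months at 2.9% → £792,000 × 2.9% × 2/12 = £3,828.0000
1 September – 31 December 2027: 4 months at 3.1% → £792,000 × 3.1% × 4/12 = £8,184.0000
Total = £25,476.0000

£25,476.00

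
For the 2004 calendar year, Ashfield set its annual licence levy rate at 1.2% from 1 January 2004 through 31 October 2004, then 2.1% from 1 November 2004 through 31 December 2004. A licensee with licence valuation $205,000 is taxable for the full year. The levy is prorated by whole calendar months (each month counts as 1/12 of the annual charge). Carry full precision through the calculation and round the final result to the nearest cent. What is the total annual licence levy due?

$2,767.50

1 January – 31 October 2004: 10 months at 1.2% → $205,000 × 1.2% × 10/12 = $2,050.0000
1 November – 31 December 2004: 2 months at 2.1% → $205,000 × 2.1% × 2/12 = $717.5000
Total = $2,767.5000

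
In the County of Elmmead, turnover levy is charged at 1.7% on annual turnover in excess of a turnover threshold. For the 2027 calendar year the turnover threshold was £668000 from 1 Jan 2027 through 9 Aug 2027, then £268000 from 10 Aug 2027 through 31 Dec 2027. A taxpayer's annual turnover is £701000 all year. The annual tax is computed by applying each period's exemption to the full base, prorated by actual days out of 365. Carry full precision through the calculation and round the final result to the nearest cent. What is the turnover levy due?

1 Jan – 9 Aug 2027: 221 days, exemption £668000 → (£701000 − £668000) × 1.7% × 221/365 = £339.6740
10 Aug – 31 Dec 2027: 144 days, exemption £268000 → (£701000 − £268000) × 1.7% × 144/365 = £2904.0658
Total = £3243.7397

£3243.74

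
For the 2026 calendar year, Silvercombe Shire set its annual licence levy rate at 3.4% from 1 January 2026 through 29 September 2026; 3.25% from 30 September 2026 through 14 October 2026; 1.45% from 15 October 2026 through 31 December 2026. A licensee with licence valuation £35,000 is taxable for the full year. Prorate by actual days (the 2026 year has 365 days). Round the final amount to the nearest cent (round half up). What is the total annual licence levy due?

£1,041.99

1 January – 29 September 2026: 272 days at 3.4% → £35,000 × 3.4% × 272/365 = £886.7945
30 September – 14 October 2026: 15 days at 3.25% → £35,000 × 3.25% × 15/365 = £46.7466
15 October – 31 December 2026: 78 days at 1.45% → £35,000 × 1.45% × 78/365 = £108.4521
Total = £1,041.9932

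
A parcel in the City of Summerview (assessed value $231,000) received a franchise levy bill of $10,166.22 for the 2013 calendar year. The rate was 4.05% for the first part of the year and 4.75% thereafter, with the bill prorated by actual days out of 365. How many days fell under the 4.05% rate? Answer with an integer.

Let d = days at the first rate; then 365 − d days at the second rate.
$231,000 × [4.05%·d + 4.75%·(365−d)] / 365 = $10,166.22
Solving gives d = 182, so the new rate took effect on 2 July 2013.

182 days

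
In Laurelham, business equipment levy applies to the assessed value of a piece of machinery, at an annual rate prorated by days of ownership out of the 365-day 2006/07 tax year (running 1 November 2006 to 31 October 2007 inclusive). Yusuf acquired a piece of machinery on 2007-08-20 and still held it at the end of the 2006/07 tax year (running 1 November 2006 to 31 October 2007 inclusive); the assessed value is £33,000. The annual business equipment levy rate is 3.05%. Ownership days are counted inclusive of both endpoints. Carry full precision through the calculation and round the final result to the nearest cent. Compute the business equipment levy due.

Days held (2007-08-20 to 2007-10-31): 73 out of 365
Tax = £33,000 × 3.05% × 73/365 = £201.3000

£201.30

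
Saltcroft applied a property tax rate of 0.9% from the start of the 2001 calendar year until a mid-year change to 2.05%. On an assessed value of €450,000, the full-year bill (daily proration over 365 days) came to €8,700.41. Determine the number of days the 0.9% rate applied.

Let d = days at the first rate; then 365 − d days at the second rate.
€450,000 × [0.9%·d + 2.05%·(365−d)] / 365 = €8,700.41
Solving gives d = 37, so the new rate took effect on 7 Feb 2001.

37 days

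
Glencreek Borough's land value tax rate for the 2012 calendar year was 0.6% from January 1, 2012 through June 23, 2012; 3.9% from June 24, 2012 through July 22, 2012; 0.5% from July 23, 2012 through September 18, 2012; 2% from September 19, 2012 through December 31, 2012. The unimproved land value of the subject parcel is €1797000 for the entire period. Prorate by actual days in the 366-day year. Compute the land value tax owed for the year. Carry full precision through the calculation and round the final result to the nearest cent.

January 1 – June 23, 2012: 175 days at 0.6% → €1797000 × 0.6% × 175/366 = €5155.3279
June 24 – July 22, 2012: 29 days at 3.9% → €1797000 × 3.9% × 29/366 = €5553.0246
July 23 – September 18, 2012: 58 days at 0.5% → €1797000 × 0.5% × 58/366 = €1423.8525
September 19 – December 31, 2012: 104 days at 2% → €1797000 × 2% × 104/366 = €10212.4590
Total = €22344.6639

€22344.66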